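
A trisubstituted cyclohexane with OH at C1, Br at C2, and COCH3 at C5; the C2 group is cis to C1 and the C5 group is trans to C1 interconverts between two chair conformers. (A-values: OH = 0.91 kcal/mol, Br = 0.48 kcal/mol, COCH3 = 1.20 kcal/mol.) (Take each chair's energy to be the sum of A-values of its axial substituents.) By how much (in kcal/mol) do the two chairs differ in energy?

Chair I (hydroxyl axial, bromo equatorial, acetyl equatorial): E = 0.91 kcal/mol.
Chair II (hydroxyl equatorial, bromo axial, acetyl axial): E = 1.68 kcal/mol.
ΔE = 1.68 − 0.91 = 0.77 kcal/mol; chair I is more stable.

0.77 kcal/mol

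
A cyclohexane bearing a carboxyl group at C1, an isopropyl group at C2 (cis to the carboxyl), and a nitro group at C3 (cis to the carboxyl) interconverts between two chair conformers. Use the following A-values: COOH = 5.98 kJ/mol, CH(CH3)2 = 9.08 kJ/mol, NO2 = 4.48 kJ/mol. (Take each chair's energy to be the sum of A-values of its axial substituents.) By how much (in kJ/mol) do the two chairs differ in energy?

1.38 kJ/mol

Chair I (carboxyl axial, isopropyl equatorial, nitro axial): E = 10.46 kJ/mol.
Chair II (carboxyl equatorial, isopropyl axial, nitro equatorial): E = 9.08 kJ/mol.
ΔE = 10.46 − 9.08 = 1.38 kJ/mol; chair II is more stable.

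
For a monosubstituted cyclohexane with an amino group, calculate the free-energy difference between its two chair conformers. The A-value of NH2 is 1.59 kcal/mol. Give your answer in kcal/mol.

A monosubstituted cyclohexane has one chair with the amino group axial (E = A = 1.59 kcal/mol) and one with it equatorial (E = 0).
ΔE = 1.59 − 0 = 1.59 kcal/mol.

1.59 kcal/mol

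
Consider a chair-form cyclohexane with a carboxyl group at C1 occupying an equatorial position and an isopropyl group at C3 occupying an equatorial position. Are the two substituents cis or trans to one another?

C1 and C3 have the same parity, so their axial bonds point in the same direction.
With same-parity carbons, two substituents on the same face are both axial or both equatorial; opposite faces give one of each.
Here the groups are equatorial/equatorial → same face → cis.

cis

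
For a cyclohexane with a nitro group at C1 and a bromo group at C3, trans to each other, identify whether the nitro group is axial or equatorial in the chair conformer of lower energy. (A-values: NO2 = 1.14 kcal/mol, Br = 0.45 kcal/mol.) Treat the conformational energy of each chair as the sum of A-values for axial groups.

equatorial

C1 and C3 have the same parity, so for the trans isomer the two substituents are one axial and one equatorial in each chair.
Chair I (nitro axial, bromo equatorial): E = 1.14 kcal/mol.
Chair II (nitro equatorial, bromo axial): E = 0.45 kcal/mol.
Chair II is the more stable (lower-energy) conformer, and in that chair the nitro group is equatorial.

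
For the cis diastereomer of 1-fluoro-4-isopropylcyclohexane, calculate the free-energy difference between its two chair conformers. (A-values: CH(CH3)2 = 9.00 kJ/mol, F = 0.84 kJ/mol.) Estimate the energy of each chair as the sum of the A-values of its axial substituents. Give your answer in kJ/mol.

8.16 kJ/mol

C1 and C4 have opposite parity, so for the cis isomer the two substituents are one axial and one equatorial in each chair.
Chair I (isopropyl axial, fluoro equatorial): E = 9.00 kJ/mol.
Chair II (isopropyl equatorial, fluoro axial): E = 0.84 kJ/mol.
ΔE = 9.00 − 0.84 = 8.16 kJ/mol; chair II is more stable.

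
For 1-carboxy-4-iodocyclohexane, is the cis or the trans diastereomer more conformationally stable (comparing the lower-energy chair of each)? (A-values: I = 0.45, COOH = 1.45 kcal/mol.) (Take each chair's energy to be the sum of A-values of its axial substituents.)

trans

At 1,4 positions (parity opposite): cis → (a,e or e,a); trans → (e,e or a,a).
Best chair for cis: E = 0.45 kcal/mol; best chair for trans: E = 0.00 kcal/mol.
The trans isomer is lower by 0.45 kcal/mol.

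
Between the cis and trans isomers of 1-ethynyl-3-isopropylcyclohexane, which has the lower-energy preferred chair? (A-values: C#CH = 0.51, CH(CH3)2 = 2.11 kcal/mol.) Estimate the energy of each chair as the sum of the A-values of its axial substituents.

cis

At 1,3 positions (parity same): cis → (e,e or a,a); trans → (a,e or e,a).
Best chair for cis: E = 0.00 kcal/mol; best chair for trans: E = 0.51 kcal/mol.
The cis isomer is lower by 0.51 kcal/mol.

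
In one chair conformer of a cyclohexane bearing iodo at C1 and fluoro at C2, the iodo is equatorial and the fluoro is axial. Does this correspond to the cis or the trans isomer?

cis

C1 and C2 have opposite parity, so their axial bonds point in opposite directions.
With opposite-parity carbons, two substituents on the same face are one axial and one equatorial; opposite faces give both axial or both equatorial.
Here the groups are equatorial/axial → same face → cis.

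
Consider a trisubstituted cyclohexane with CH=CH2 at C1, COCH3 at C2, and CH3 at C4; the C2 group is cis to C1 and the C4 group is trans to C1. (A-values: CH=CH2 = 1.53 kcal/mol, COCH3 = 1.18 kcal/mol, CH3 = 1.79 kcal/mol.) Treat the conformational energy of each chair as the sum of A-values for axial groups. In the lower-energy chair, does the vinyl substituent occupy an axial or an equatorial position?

equatorial

Chair I (vinyl axial, acetyl equatorial, methyl axial): E = 3.32 kcal/mol.
Chair II (vinyl equatorial, acetyl axial, methyl equatorial): E = 1.18 kcal/mol.
Chair II is the more stable (lower-energy) conformer, and in that chair the vinyl group is equatorial.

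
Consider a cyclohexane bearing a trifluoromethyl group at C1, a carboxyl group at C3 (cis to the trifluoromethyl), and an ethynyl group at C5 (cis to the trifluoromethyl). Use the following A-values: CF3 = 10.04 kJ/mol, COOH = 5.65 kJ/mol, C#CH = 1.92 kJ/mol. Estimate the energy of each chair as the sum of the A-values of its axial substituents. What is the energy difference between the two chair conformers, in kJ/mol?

Chair I (trifluoromethyl axial, carboxyl axial, ethynyl axial): E = 17.61 kJ/mol.
Chair II (trifluoromethyl equatorial, carboxyl equatorial, ethynyl equatorial): E = 0.00 kJ/mol.
ΔE = 17.61 − 0.00 = 17.61 kJ/mol; chair II is more stable.

17.61 kJ/mol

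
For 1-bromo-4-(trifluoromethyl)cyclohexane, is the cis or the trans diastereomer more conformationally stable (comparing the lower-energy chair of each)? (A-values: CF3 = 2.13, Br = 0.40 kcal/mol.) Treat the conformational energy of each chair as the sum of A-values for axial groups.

trans

At 1,4 positions (parity opposite): cis → (a,e or e,a); trans → (e,e or a,a).
Best chair for cis: E = 0.40 kcal/mol; best chair for trans: E = 0.00 kcal/mol.
The trans isomer is lower by 0.40 kcal/mol.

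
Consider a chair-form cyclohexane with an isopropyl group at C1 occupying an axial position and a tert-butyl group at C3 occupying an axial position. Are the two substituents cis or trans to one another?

C1 and C3 have the same parity, so their axial bonds point in the same direction.
With same-parity carbons, two substituents on the same face are both axial or both equatorial; opposite faces give one of each.
Here the groups are axial/axial → same face → cis.

cis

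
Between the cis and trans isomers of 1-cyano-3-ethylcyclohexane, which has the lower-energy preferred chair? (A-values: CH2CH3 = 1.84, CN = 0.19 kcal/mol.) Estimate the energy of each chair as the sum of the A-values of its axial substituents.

At 1,3 positions (parity same): cis → (e,e or a,a); trans → (a,e or e,a).
Best chair for cis: E = 0.00 kcal/mol; best chair for trans: E = 0.19 kcal/mol.
The cis isomer is lower by 0.19 kcal/mol.

cis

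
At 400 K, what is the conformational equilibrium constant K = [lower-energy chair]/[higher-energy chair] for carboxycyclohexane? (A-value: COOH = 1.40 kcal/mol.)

K ≈ 5.82

One chair has the carboxyl group axial (E = 1.40 kcal/mol) and the other has it equatorial (E = 0).
ΔG = 1.40 kcal/mol between the two chairs.
K = exp(ΔG/RT) with R = 1.987×10⁻³ kcal mol⁻¹ K⁻¹ and T = 400 K gives K ≈ 5.82.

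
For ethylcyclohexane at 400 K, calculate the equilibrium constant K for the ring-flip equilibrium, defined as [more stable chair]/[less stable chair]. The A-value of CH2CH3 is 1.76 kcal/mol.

K ≈ 9.16

One chair has the ethyl group axial (E = 1.76 kcal/mol) and the other has it equatorial (E = 0).
ΔG = 1.76 kcal/mol between the two chairs.
K = exp(ΔG/RT) with R = 1.987×10⁻³ kcal mol⁻¹ K⁻¹ and T = 400 K gives K ≈ 9.16.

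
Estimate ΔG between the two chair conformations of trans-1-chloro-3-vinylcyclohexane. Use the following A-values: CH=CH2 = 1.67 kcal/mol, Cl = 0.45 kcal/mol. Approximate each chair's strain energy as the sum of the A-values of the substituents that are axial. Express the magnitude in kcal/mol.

1.22 kcal/mol

C1 and C3 have the same parity, so for the trans isomer the two substituents are one axial and one equatorial in each chair.
Chair I (vinyl axial, chloro equatorial): E = 1.67 kcal/mol.
Chair II (vinyl equatorial, chloro axial): E = 0.45 kcal/mol.
ΔE = 1.67 − 0.45 = 1.22 kcal/mol; chair II is more stable.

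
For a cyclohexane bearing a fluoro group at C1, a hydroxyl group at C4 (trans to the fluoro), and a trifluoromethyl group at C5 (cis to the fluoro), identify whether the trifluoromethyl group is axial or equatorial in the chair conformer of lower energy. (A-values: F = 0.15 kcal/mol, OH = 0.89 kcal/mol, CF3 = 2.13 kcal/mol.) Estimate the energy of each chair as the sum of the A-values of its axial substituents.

equatorial

Chair I (fluoro axial, hydroxyl axial, trifluoromethyl axial): E = 3.17 kcal/mol.
Chair II (fluoro equatorial, hydroxyl equatorial, trifluoromethyl equatorial): E = 0.00 kcal/mol.
Chair II is the more stable (lower-energy) conformer, and in that chair the trifluoromethyl group is equatorial.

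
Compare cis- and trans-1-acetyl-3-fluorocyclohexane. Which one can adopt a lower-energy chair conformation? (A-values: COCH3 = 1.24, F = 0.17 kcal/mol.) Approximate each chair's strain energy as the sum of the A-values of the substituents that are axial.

cis

At 1,3 positions (parity same): cis → (e,e or a,a); trans → (a,e or e,a).
Best chair for cis: E = 0.00 kcal/mol; best chair for trans: E = 0.17 kcal/mol.
The cis isomer is lower by 0.17 kcal/mol.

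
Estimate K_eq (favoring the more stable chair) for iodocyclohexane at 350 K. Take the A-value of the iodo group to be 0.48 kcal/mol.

K ≈ 1.99

One chair has the iodo group axial (E = 0.48 kcal/mol) and the other has it equatorial (E = 0).
ΔG = 0.48 kcal/mol between the two chairs.
K = exp(ΔG/RT) with R = 1.987×10⁻³ kcal mol⁻¹ K⁻¹ and T = 350 K gives K ≈ 1.99.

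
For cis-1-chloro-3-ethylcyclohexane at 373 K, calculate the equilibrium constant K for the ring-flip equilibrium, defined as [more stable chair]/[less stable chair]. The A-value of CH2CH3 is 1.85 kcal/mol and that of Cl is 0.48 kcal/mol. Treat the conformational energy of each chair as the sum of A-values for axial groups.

K ≈ 23.2

C1 and C3 have the same parity, so for the cis isomer the two substituents are e,e in one chair and a,a in the other.
Chair I (ethyl axial, chloro axial): E = 2.33 kcal/mol; chair II (ethyl equatorial, chloro equatorial): E = 0.00 kcal/mol.
ΔG = 2.33 kcal/mol between the two chairs.
K = exp(ΔG/RT) with R = 1.987×10⁻³ kcal mol⁻¹ K⁻¹ and T = 373 K gives K ≈ 23.2.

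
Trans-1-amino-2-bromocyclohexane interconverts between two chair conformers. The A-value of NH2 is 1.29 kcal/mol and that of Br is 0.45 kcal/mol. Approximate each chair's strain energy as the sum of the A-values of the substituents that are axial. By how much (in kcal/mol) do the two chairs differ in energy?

C1 and C2 have opposite parity, so for the trans isomer the two substituents are e,e in one chair and a,a in the other.
Chair I (amino axial, bromo axial): E = 1.74 kcal/mol.
Chair II (amino equatorial, bromo equatorial): E = 0.00 kcal/mol.
ΔE = 1.74 − 0.00 = 1.74 kcal/mol; chair II is more stable.

1.74 kcal/mol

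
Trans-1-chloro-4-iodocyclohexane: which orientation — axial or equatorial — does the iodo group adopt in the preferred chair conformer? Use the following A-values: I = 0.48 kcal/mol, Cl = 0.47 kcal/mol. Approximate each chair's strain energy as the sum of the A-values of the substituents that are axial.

equatorial

C1 and C4 have opposite parity, so for the trans isomer the two substituents are e,e in one chair and a,a in the other.
Chair I (iodo axial, chloro axial): E = 0.95 kcal/mol.
Chair II (iodo equatorial, chloro equatorial): E = 0.00 kcal/mol.
Chair II is the more stable (lower-energy) conformer, and in that chair the iodo group is equatorial.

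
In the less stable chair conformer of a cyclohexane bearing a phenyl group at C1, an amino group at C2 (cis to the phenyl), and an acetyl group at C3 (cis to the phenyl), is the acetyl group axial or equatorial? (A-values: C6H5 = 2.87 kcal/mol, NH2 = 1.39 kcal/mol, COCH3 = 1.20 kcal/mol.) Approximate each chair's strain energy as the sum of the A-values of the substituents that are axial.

axial

Chair I (phenyl axial, amino equatorial, acetyl axial): E = 4.07 kcal/mol.
Chair II (phenyl equatorial, amino axial, acetyl equatorial): E = 1.39 kcal/mol.
Chair I is the less stable (higher-energy) conformer, and in that chair the acetyl group is axial.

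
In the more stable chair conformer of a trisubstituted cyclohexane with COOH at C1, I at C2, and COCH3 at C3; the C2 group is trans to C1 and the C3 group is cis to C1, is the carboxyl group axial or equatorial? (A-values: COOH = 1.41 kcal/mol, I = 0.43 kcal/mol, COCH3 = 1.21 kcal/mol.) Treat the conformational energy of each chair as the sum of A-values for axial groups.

equatorial

Chair I (carboxyl axial, iodo axial, acetyl axial): E = 3.05 kcal/mol.
Chair II (carboxyl equatorial, iodo equatorial, acetyl equatorial): E = 0.00 kcal/mol.
Chair II is the more stable (lower-energy) conformer, and in that chair the carboxyl group is equatorial.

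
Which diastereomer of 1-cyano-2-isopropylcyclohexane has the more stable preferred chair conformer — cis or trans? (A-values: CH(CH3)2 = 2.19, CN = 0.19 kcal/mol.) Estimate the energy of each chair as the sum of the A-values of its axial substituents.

At 1,2 positions (parity opposite): cis → (a,e or e,a); trans → (e,e or a,a).
Best chair for cis: E = 0.19 kcal/mol; best chair for trans: E = 0.00 kcal/mol.
The trans isomer is lower by 0.19 kcal/mol.

trans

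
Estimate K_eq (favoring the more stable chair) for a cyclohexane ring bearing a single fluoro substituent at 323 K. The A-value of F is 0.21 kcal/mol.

K ≈ 1.39

One chair has the fluoro group axial (E = 0.21 kcal/mol) and the other has it equatorial (E = 0).
ΔG = 0.21 kcal/mol between the two chairs.
K = exp(ΔG/RT) with R = 1.987×10⁻³ kcal mol⁻¹ K⁻¹ and T = 323 K gives K ≈ 1.39.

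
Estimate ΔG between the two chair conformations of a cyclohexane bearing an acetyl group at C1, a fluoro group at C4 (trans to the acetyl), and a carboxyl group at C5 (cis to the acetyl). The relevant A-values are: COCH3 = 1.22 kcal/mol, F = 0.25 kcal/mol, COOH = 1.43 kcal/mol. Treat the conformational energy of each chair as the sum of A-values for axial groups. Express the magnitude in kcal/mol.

Chair I (acetyl axial, fluoro axial, carboxyl axial): E = 2.90 kcal/mol.
Chair II (acetyl equatorial, fluoro equatorial, carboxyl equatorial): E = 0.00 kcal/mol.
ΔE = 2.90 − 0.00 = 2.90 kcal/mol; chair II is more stable.

2.90 kcal/mol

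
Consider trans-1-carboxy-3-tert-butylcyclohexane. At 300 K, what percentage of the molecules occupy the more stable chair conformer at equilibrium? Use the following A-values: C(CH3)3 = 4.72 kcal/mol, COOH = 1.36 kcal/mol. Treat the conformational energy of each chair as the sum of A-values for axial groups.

99.6%

C1 and C3 have the same parity, so for the trans isomer the two substituents are one axial and one equatorial in each chair.
Chair I (tert-butyl axial, carboxyl equatorial): E = 4.72 kcal/mol; chair II (tert-butyl equatorial, carboxyl axial): E = 1.36 kcal/mol.
ΔG = 3.36 kcal/mol between the two chairs.
K = exp(ΔG/RT) with R = 1.987×10⁻³ kcal mol⁻¹ K⁻¹ and T = 300 K gives K ≈ 281.
Fraction in the lower-energy chair = K/(K+1) = 99.6%.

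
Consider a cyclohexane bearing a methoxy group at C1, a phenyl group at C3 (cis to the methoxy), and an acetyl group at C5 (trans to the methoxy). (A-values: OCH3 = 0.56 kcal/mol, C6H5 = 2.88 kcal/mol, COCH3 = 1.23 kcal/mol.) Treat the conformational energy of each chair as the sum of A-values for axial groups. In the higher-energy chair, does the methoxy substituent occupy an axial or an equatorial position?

axial

Chair I (methoxy axial, phenyl axial, acetyl equatorial): E = 3.44 kcal/mol.
Chair II (methoxy equatorial, phenyl equatorial, acetyl axial): E = 1.23 kcal/mol.
Chair I is the less stable (higher-energy) conformer, and in that chair the methoxy group is axial.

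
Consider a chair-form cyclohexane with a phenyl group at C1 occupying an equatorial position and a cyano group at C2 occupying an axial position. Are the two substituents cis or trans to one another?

cis

C1 and C2 have opposite parity, so their axial bonds point in opposite directions.
With opposite-parity carbons, two substituents on the same face are one axial and one equatorial; opposite faces give both axial or both equatorial.
Here the groups are equatorial/axial → same face → cis.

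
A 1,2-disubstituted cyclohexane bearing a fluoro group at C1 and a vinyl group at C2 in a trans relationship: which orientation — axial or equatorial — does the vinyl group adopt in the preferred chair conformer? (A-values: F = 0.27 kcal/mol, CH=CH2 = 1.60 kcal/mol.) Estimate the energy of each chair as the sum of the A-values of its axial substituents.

equatorial

C1 and C2 have opposite parity, so for the trans isomer the two substituents are e,e in one chair and a,a in the other.
Chair I (fluoro axial, vinyl axial): E = 1.87 kcal/mol.
Chair II (fluoro equatorial, vinyl equatorial): E = 0.00 kcal/mol.
Chair II is the more stable (lower-energy) conformer, and in that chair the vinyl group is equatorial.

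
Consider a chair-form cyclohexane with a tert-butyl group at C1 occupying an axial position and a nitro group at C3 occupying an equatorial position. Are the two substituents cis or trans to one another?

C1 and C3 have the same parity, so their axial bonds point in the same direction.
With same-parity carbons, two substituents on the same face are both axial or both equatorial; opposite faces give one of each.
Here the groups are axial/equatorial → opposite face → trans.

trans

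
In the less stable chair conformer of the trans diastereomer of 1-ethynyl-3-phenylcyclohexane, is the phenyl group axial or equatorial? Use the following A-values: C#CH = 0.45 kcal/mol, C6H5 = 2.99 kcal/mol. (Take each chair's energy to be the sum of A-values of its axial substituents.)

axial

C1 and C3 have the same parity, so for the trans isomer the two substituents are one axial and one equatorial in each chair.
Chair I (ethynyl axial, phenyl equatorial): E = 0.45 kcal/mol.
Chair II (ethynyl equatorial, phenyl axial): E = 2.99 kcal/mol.
Chair II is the less stable (higher-energy) conformer, and in that chair the phenyl group is axial.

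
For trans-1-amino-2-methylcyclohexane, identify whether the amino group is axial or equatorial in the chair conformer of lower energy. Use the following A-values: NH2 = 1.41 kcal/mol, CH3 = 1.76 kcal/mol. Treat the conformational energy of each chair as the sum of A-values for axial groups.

equatorial

C1 and C2 have opposite parity, so for the trans isomer the two substituents are e,e in one chair and a,a in the other.
Chair I (amino axial, methyl axial): E = 3.17 kcal/mol.
Chair II (amino equatorial, methyl equatorial): E = 0.00 kcal/mol.
Chair II is the more stable (lower-energy) conformer, and in that chair the amino group is equatorial.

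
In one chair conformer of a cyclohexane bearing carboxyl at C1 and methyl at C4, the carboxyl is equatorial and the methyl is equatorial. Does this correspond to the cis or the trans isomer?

trans

C1 and C4 have opposite parity, so their axial bonds point in opposite directions.
With opposite-parity carbons, two substituents on the same face are one axial and one equatorial; opposite faces give both axial or both equatorial.
Here the groups are equatorial/equatorial → opposite face → trans.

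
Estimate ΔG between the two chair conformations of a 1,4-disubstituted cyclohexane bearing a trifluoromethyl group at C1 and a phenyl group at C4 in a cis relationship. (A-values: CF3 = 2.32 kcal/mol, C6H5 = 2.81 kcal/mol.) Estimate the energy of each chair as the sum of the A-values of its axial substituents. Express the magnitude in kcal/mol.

0.49 kcal/mol

C1 and C4 have opposite parity, so for the cis isomer the two substituents are one axial and one equatorial in each chair.
Chair I (trifluoromethyl axial, phenyl equatorial): E = 2.32 kcal/mol.
Chair II (trifluoromethyl equatorial, phenyl axial): E = 2.81 kcal/mol.
ΔE = 2.81 − 2.32 = 0.49 kcal/mol; chair I is more stable.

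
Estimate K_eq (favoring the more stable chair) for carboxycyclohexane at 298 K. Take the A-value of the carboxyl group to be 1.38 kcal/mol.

One chair has the carboxyl group axial (E = 1.38 kcal/mol) and the other has it equatorial (E = 0).
ΔG = 1.38 kcal/mol between the two chairs.
K = exp(ΔG/RT) with R = 1.987×10⁻³ kcal mol⁻¹ K⁻¹ and T = 298 K gives K ≈ 10.3.

K ≈ 10.3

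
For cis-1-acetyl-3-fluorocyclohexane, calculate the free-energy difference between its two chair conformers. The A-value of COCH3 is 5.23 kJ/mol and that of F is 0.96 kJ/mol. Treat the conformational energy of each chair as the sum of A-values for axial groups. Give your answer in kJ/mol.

6.19 kJ/mol

C1 and C3 have the same parity, so for the cis isomer the two substituents are e,e in one chair and a,a in the other.
Chair I (acetyl axial, fluoro axial): E = 6.19 kJ/mol.
Chair II (acetyl equatorial, fluoro equatorial): E = 0.00 kJ/mol.
ΔE = 6.19 − 0.00 = 6.19 kJ/mol; chair II is more stable.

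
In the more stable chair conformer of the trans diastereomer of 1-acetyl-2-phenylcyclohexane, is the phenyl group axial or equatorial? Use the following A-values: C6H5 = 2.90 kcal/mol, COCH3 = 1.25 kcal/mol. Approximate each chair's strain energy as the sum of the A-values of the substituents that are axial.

C1 and C2 have opposite parity, so for the trans isomer the two substituents are e,e in one chair and a,a in the other.
Chair I (phenyl axial, acetyl axial): E = 4.15 kcal/mol.
Chair II (phenyl equatorial, acetyl equatorial): E = 0.00 kcal/mol.
Chair II is the more stable (lower-energy) conformer, and in that chair the phenyl group is equatorial.

equatorial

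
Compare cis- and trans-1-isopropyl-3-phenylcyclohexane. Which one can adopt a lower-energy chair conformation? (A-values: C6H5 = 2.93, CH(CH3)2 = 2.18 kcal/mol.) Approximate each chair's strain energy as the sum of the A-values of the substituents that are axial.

At 1,3 positions (parity same): cis → (e,e or a,a); trans → (a,e or e,a).
Best chair for cis: E = 0.00 kcal/mol; best chair for trans: E = 2.18 kcal/mol.
The cis isomer is lower by 2.18 kcal/mol.

cis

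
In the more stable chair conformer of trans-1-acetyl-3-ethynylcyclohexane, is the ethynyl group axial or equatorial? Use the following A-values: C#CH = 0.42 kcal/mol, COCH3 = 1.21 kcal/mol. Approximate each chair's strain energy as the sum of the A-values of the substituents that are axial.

C1 and C3 have the same parity, so for the trans isomer the two substituents are one axial and one equatorial in each chair.
Chair I (ethynyl axial, acetyl equatorial): E = 0.42 kcal/mol.
Chair II (ethynyl equatorial, acetyl axial): E = 1.21 kcal/mol.
Chair I is the more stable (lower-energy) conformer, and in that chair the ethynyl group is axial.

axial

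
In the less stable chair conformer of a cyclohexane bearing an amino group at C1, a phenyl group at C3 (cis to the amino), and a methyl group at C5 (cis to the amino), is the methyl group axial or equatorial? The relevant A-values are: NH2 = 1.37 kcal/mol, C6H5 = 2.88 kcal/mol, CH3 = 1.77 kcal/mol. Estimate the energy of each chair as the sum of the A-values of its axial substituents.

Chair I (amino axial, phenyl axial, methyl axial): E = 6.02 kcal/mol.
Chair II (amino equatorial, phenyl equatorial, methyl equatorial): E = 0.00 kcal/mol.
Chair I is the less stable (higher-energy) conformer, and in that chair the methyl group is axial.

axial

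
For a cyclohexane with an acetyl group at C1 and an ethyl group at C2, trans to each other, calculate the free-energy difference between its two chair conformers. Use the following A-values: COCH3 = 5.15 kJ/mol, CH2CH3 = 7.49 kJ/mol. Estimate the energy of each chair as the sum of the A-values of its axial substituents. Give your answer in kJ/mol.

C1 and C2 have opposite parity, so for the trans isomer the two substituents are e,e in one chair and a,a in the other.
Chair I (acetyl axial, ethyl axial): E = 12.64 kJ/mol.
Chair II (acetyl equatorial, ethyl equatorial): E = 0.00 kJ/mol.
ΔE = 12.64 − 0.00 = 12.64 kJ/mol; chair II is more stable.

12.64 kJ/mol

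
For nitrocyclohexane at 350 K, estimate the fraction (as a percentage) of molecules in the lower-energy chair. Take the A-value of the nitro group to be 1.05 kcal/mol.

81.9%

One chair has the nitro group axial (E = 1.05 kcal/mol) and the other has it equatorial (E = 0).
ΔG = 1.05 kcal/mol between the two chairs.
K = exp(ΔG/RT) with R = 1.987×10⁻³ kcal mol⁻¹ K⁻¹ and T = 350 K gives K ≈ 4.53.
Fraction in the lower-energy chair = K/(K+1) = 81.9%.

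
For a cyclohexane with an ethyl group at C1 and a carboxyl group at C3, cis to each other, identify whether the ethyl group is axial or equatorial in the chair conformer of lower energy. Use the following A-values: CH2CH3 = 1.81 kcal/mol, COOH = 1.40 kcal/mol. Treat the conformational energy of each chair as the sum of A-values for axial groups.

equatorial

C1 and C3 have the same parity, so for the cis isomer the two substituents are e,e in one chair and a,a in the other.
Chair I (ethyl axial, carboxyl axial): E = 3.21 kcal/mol.
Chair II (ethyl equatorial, carboxyl equatorial): E = 0.00 kcal/mol.
Chair II is the more stable (lower-energy) conformer, and in that chair the ethyl group is equatorial.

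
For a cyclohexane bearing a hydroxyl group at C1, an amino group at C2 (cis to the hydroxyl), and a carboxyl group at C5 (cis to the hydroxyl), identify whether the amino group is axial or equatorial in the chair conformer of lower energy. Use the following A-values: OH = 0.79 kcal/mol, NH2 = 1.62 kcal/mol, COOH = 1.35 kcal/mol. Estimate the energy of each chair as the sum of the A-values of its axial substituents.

Chair I (hydroxyl axial, amino equatorial, carboxyl axial): E = 2.14 kcal/mol.
Chair II (hydroxyl equatorial, amino axial, carboxyl equatorial): E = 1.62 kcal/mol.
Chair II is the more stable (lower-energy) conformer, and in that chair the amino group is axial.

axial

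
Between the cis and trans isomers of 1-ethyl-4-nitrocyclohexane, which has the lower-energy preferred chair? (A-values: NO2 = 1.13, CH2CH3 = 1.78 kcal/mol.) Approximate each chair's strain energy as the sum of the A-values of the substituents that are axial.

At 1,4 positions (parity opposite): cis → (a,e or e,a); trans → (e,e or a,a).
Best chair for cis: E = 1.13 kcal/mol; best chair for trans: E = 0.00 kcal/mol.
The trans isomer is lower by 1.13 kcal/mol.

trans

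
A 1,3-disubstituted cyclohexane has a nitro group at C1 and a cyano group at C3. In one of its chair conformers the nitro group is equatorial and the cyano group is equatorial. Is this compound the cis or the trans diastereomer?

C1 and C3 have the same parity, so their axial bonds point in the same direction.
With same-parity carbons, two substituents on the same face are both axial or both equatorial; opposite faces give one of each.
Here the groups are equatorial/equatorial → same face → cis.

cis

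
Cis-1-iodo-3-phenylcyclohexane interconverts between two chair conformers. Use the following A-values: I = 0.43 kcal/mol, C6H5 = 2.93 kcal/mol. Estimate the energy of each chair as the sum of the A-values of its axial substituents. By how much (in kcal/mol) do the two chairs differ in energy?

C1 and C3 have the same parity, so for the cis isomer the two substituents are e,e in one chair and a,a in the other.
Chair I (iodo axial, phenyl axial): E = 3.36 kcal/mol.
Chair II (iodo equatorial, phenyl equatorial): E = 0.00 kcal/mol.
ΔE = 3.36 − 0.00 = 3.36 kcal/mol; chair II is more stable.

3.36 kcal/mol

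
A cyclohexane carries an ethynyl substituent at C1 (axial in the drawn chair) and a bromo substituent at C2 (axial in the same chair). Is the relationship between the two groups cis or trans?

trans

C1 and C2 have opposite parity, so their axial bonds point in opposite directions.
With opposite-parity carbons, two substituents on the same face are one axial and one equatorial; opposite faces give both axial or both equatorial.
Here the groups are axial/axial → opposite face → trans.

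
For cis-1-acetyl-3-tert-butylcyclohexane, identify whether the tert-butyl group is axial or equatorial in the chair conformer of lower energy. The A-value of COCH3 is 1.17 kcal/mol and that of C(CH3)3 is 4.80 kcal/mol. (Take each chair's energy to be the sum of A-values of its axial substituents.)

equatorial

C1 and C3 have the same parity, so for the cis isomer the two substituents are e,e in one chair and a,a in the other.
Chair I (acetyl axial, tert-butyl axial): E = 5.97 kcal/mol.
Chair II (acetyl equatorial, tert-butyl equatorial): E = 0.00 kcal/mol.
Chair II is the more stable (lower-energy) conformer, and in that chair the tert-butyl group is equatorial.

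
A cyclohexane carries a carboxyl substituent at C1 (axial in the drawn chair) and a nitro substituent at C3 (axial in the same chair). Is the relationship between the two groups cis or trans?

cis

C1 and C3 have the same parity, so their axial bonds point in the same direction.
With same-parity carbons, two substituents on the same face are both axial or both equatorial; opposite faces give one of each.
Here the groups are axial/axial → same face → cis.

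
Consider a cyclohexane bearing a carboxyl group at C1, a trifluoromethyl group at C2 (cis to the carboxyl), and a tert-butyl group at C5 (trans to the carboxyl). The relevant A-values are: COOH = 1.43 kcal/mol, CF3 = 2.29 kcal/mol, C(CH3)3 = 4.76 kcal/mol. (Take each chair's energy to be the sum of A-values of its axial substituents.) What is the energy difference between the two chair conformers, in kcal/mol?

Chair I (carboxyl axial, trifluoromethyl equatorial, tert-butyl equatorial): E = 1.43 kcal/mol.
Chair II (carboxyl equatorial, trifluoromethyl axial, tert-butyl axial): E = 7.05 kcal/mol.
ΔE = 7.05 − 1.43 = 5.62 kcal/mol; chair I is more stable.

5.62 kcal/mol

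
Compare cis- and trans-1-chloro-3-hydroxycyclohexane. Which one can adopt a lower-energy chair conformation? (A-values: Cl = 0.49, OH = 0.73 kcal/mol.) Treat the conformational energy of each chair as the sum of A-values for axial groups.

At 1,3 positions (parity same): cis → (e,e or a,a); trans → (a,e or e,a).
Best chair for cis: E = 0.00 kcal/mol; best chair for trans: E = 0.49 kcal/mol.
The cis isomer is lower by 0.49 kcal/mol.

cis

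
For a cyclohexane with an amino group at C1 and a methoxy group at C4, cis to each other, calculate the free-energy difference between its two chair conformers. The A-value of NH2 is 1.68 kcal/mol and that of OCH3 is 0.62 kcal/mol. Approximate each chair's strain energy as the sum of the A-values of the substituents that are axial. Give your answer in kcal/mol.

1.06 kcal/mol

C1 and C4 have opposite parity, so for the cis isomer the two substituents are one axial and one equatorial in each chair.
Chair I (amino axial, methoxy equatorial): E = 1.68 kcal/mol.
Chair II (amino equatorial, methoxy axial): E = 0.62 kcal/mol.
ΔE = 1.68 − 0.62 = 1.06 kcal/mol; chair II is more stable.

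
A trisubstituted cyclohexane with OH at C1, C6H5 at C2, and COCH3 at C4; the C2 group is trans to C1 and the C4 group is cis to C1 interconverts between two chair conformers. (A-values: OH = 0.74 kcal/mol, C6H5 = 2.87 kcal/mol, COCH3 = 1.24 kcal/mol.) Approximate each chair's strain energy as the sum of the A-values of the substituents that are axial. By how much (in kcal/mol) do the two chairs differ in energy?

2.37 kcal/mol

Chair I (hydroxyl axial, phenyl axial, acetyl equatorial): E = 3.61 kcal/mol.
Chair II (hydroxyl equatorial, phenyl equatorial, acetyl axial): E = 1.24 kcal/mol.
ΔE = 3.61 − 1.24 = 2.37 kcal/mol; chair II is more stable.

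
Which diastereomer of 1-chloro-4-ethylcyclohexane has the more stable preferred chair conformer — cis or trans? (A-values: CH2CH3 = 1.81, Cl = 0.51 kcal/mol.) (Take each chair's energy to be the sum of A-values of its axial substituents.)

trans

At 1,4 positions (parity opposite): cis → (a,e or e,a); trans → (e,e or a,a).
Best chair for cis: E = 0.51 kcal/mol; best chair for trans: E = 0.00 kcal/mol.
The trans isomer is lower by 0.51 kcal/mol.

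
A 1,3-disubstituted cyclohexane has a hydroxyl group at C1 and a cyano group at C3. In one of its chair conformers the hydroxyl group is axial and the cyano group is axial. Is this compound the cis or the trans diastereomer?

C1 and C3 have the same parity, so their axial bonds point in the same direction.
With same-parity carbons, two substituents on the same face are both axial or both equatorial; opposite faces give one of each.
Here the groups are axial/axial → same face → cis.

cis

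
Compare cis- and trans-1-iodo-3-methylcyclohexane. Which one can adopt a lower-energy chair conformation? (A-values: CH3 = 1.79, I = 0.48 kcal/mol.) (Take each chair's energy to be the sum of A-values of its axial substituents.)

cis

At 1,3 positions (parity same): cis → (e,e or a,a); trans → (a,e or e,a).
Best chair for cis: E = 0.00 kcal/mol; best chair for trans: E = 0.48 kcal/mol.
The cis isomer is lower by 0.48 kcal/mol.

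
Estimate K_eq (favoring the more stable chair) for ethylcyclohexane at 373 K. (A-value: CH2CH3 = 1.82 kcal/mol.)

K ≈ 11.7

One chair has the ethyl group axial (E = 1.82 kcal/mol) and the other has it equatorial (E = 0).
ΔG = 1.82 kcal/mol between the two chairs.
K = exp(ΔG/RT) with R = 1.987×10⁻³ kcal mol⁻¹ K⁻¹ and T = 373 K gives K ≈ 11.7.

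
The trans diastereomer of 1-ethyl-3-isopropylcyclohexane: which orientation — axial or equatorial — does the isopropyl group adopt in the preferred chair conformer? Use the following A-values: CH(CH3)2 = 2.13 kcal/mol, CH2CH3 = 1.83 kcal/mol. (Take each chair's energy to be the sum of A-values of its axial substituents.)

C1 and C3 have the same parity, so for the trans isomer the two substituents are one axial and one equatorial in each chair.
Chair I (isopropyl axial, ethyl equatorial): E = 2.13 kcal/mol.
Chair II (isopropyl equatorial, ethyl axial): E = 1.83 kcal/mol.
Chair II is the more stable (lower-energy) conformer, and in that chair the isopropyl group is equatorial.

equatorial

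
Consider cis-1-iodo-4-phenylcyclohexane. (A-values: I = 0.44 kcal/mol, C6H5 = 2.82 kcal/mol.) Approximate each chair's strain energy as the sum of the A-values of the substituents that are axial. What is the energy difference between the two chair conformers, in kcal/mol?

2.38 kcal/mol

C1 and C4 have opposite parity, so for the cis isomer the two substituents are one axial and one equatorial in each chair.
Chair I (iodo axial, phenyl equatorial): E = 0.44 kcal/mol.
Chair II (iodo equatorial, phenyl axial): E = 2.82 kcal/mol.
ΔE = 2.82 − 0.44 = 2.38 kcal/mol; chair I is more stable.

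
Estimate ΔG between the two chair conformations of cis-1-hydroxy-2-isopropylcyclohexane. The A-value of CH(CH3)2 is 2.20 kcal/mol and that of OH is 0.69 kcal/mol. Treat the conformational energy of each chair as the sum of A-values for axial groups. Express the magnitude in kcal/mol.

C1 and C2 have opposite parity, so for the cis isomer the two substituents are one axial and one equatorial in each chair.
Chair I (isopropyl axial, hydroxyl equatorial): E = 2.20 kcal/mol.
Chair II (isopropyl equatorial, hydroxyl axial): E = 0.69 kcal/mol.
ΔE = 2.20 − 0.69 = 1.51 kcal/mol; chair II is more stable.

1.51 kcal/mol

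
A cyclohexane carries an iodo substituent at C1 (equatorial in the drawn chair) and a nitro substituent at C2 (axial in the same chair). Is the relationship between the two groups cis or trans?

C1 and C2 have opposite parity, so their axial bonds point in opposite directions.
With opposite-parity carbons, two substituents on the same face are one axial and one equatorial; opposite faces give both axial or both equatorial.
Here the groups are equatorial/axial → same face → cis.

cis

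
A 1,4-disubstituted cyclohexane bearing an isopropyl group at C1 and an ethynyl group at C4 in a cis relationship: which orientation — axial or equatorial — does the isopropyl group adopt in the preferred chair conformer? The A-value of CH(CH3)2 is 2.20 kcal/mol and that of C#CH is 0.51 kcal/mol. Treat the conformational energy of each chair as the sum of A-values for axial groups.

C1 and C4 have opposite parity, so for the cis isomer the two substituents are one axial and one equatorial in each chair.
Chair I (isopropyl axial, ethynyl equatorial): E = 2.20 kcal/mol.
Chair II (isopropyl equatorial, ethynyl axial): E = 0.51 kcal/mol.
Chair II is the more stable (lower-energy) conformer, and in that chair the isopropyl group is equatorial.

equatorial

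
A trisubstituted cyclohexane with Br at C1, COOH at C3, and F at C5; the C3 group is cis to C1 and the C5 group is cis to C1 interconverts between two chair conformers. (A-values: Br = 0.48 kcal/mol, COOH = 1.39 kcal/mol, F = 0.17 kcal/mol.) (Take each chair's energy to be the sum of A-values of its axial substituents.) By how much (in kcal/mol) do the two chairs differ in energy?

Chair I (bromo axial, carboxyl axial, fluoro axial): E = 2.04 kcal/mol.
Chair II (bromo equatorial, carboxyl equatorial, fluoro equatorial): E = 0.00 kcal/mol.
ΔE = 2.04 − 0.00 = 2.04 kcal/mol; chair II is more stable.

2.04 kcal/mol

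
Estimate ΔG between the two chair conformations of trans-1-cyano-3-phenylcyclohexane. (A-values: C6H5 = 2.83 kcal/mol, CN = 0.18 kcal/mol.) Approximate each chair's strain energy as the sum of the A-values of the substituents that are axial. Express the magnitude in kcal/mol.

2.65 kcal/mol

C1 and C3 have the same parity, so for the trans isomer the two substituents are one axial and one equatorial in each chair.
Chair I (phenyl axial, cyano equatorial): E = 2.83 kcal/mol.
Chair II (phenyl equatorial, cyano axial): E = 0.18 kcal/mol.
ΔE = 2.83 − 0.18 = 2.65 kcal/mol; chair II is more stable.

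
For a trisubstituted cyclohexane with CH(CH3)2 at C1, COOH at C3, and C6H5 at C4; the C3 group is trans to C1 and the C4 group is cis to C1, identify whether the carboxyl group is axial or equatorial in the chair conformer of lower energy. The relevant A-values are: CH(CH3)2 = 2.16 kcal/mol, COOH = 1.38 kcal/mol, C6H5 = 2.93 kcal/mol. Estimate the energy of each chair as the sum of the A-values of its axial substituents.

equatorial

Chair I (isopropyl axial, carboxyl equatorial, phenyl equatorial): E = 2.16 kcal/mol.
Chair II (isopropyl equatorial, carboxyl axial, phenyl axial): E = 4.31 kcal/mol.
Chair I is the more stable (lower-energy) conformer, and in that chair the carboxyl group is equatorial.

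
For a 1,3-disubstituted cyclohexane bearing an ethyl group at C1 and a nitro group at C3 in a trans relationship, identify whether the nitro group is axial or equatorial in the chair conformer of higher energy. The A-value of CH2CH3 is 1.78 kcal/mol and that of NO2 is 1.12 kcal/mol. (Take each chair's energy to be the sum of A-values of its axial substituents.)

equatorial

C1 and C3 have the same parity, so for the trans isomer the two substituents are one axial and one equatorial in each chair.
Chair I (ethyl axial, nitro equatorial): E = 1.78 kcal/mol.
Chair II (ethyl equatorial, nitro axial): E = 1.12 kcal/mol.
Chair I is the less stable (higher-energy) conformer, and in that chair the nitro group is equatorial.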